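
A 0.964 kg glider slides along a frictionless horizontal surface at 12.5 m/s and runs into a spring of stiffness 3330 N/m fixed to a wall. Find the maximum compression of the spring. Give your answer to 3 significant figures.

Conservation of energy between contact and max compression: ½mv² = ½kx²
x = v√(m/k) = 12.5 × √(0.964/3330) = 0.2127 m

x = 0.213 m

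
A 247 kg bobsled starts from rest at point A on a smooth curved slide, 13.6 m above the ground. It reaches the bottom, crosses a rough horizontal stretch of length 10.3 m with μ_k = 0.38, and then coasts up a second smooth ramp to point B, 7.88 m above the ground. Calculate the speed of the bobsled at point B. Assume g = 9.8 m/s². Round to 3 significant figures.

Energy at A: mgh₁ = (247)(9.8)(13.6) = 32920 J
Friction loss: W_f = μ_k mg d = 9474 J
At B: ½mv² + mgh₂ = mgh₁ − W_f
½mv² = 32920 − 9474 − 19074 = 4371.6 J
v = √(2 × 4371.6/247) = 5.950 m/s

v = 5.95 m/s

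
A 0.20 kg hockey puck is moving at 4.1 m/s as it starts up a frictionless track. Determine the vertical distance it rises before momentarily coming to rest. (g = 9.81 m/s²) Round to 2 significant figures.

h = 0.86 m

By energy conservation, ½mv² = mgh
h = v²/(2g) = 4.1²/(2 × 9.81) = 0.8568 m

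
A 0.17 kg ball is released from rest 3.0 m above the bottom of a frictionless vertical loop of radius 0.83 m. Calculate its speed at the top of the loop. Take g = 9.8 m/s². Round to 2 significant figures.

Energy conservation: mgh = ½mv_top² + mg(2r)
v_top² = 2g(h − 2r) = 2(9.8)(3.0 − 1.660) = 26.26
v_top = 5.125 m/s

v = 5.1 m/s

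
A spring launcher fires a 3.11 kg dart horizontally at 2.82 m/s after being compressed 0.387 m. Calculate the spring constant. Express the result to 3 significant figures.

k = 165 N/m

½kx² = ½mv²
k = mv²/x² = (3.11)(2.82)²/(0.387)² = 165.1 N/m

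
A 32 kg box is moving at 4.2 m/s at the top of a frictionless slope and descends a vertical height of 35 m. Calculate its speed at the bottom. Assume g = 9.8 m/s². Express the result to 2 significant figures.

By conservation of mechanical energy, ½mv₀² + mgh = ½mv²
v² = v₀² + 2gh = (4.2)² + 2(9.8)(35) = 703.64
v = √703.64 = 26.53 m/s

v = 27 m/s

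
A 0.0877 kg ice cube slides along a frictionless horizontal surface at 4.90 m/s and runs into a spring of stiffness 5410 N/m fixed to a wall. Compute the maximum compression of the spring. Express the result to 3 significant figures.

At max compression the cube is momentarily at rest: ½mv² = ½kx²
x = v√(m/k) = 4.90 × √(0.0877/5410) = 0.01973 m

x = 0.0197 m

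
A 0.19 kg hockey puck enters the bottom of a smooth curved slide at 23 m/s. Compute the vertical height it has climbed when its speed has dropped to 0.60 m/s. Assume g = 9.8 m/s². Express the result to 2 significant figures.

Conservation of energy: ½mv₁² = ½mv₂² + mgh
h = (v₁² − v₂²)/(2g) = (23² − 0.60²)/(2 × 9.8) = 26.97 m

h = 27 m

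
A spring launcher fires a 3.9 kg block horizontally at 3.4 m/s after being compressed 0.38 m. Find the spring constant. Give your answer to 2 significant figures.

Spring PE at full compression equals KE at release: ½kx² = ½mv²
k = mv²/x² = (3.9)(3.4)²/(0.38)² = 312.2 N/m

k = 310 N/m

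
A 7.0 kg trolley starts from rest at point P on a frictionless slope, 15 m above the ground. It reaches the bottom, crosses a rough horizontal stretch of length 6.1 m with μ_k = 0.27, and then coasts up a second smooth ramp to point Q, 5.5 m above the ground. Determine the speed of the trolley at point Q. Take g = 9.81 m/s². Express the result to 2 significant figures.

Energy at P: mgh₁ = (7.0)(9.81)(15) = 1030.0 J
Friction loss: W_f = μ_k mg d = 113.1 J
At Q: ½mv² + mgh₂ = mgh₁ − W_f
½mv² = 1030.0 − 113.1 − 377.69 = 539.27 J
v = √(2 × 539.27/7.0) = 12.41 m/s

v = 12 m/s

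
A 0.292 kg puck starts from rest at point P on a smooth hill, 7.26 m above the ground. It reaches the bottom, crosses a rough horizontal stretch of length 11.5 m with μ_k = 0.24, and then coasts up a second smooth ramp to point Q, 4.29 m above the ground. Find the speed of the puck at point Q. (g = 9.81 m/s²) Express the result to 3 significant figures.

v = 2.03 m/s

Energy at P: mgh₁ = (0.292)(9.81)(7.26) = 20.796 J
Friction loss: W_f = μ_k mg d = 7.906 J
At Q: ½mv² + mgh₂ = mgh₁ − W_f
½mv² = 20.796 − 7.906 − 12.289 = 0.60155 J
v = √(2 × 0.60155/0.292) = 2.030 m/s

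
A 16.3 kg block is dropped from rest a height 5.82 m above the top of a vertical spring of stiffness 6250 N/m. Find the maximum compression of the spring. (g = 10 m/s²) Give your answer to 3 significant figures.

x = 0.578 m

Measuring PE from the top of the relaxed spring, at max compression the block has dropped H + x with zero KE, so:
mg(H + x) = ½kx²
½(6250)x² − (16.3)(10)x − (16.3)(10)(5.82) = 0
3125x² − 163.0x − 948.7 = 0
x = [163.0 + √(26569 + 1.1858e+07)]/(2 × 3125) = 0.5777 m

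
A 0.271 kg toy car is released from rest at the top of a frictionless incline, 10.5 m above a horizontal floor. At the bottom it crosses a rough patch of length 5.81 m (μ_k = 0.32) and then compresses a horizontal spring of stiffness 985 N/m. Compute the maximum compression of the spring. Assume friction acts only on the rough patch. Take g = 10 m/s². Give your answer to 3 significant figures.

x = 0.218 m

Initial energy: E₁ = mgh = (0.271)(10)(10.5) = 28.455 J
Friction removes W_f = μ_k mg d = (0.32)(0.271)(10)(5.81) = 5.038 J
Energy reaching the spring: E = 28.455 − 5.038 = 23.417 J
At max compression ½kx² = E ⇒ x = √(2E/k) = √(2 × 23.417/985) = 0.2181 m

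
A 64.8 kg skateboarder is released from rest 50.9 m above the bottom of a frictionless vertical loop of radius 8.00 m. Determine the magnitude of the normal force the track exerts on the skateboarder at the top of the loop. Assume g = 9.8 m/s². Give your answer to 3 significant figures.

N = 4910 N

Energy from release to top (height 2r): mgh = ½mv_top² + mg(2r)
v_top² = 2g(h − 2r) = 2(9.8)(50.9 − 16.00) = 684.04 m²/s²
At the top, both N and weight point toward the centre: N + mg = mv_top²/r
N = m(v_top²/r − g) = 64.8(684.04/8.00 − 9.8) = 4906 N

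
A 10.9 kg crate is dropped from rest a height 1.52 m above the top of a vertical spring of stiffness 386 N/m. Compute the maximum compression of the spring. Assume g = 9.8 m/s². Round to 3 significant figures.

Take the reference level at the top of the uncompressed spring. At max compression the crate has fallen H + x and is momentarily at rest:
mg(H + x) = ½kx²
½(386)x² − (10.9)(9.8)x − (10.9)(9.8)(1.52) = 0
193.0x² − 106.8x − 162.4 = 0
x = [106.8 + √(11411 + 125347)]/(2 × 193.0) = 1.235 m

x = 1.23 m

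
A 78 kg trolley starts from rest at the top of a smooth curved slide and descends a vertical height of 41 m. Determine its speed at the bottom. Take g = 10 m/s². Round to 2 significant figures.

Mechanical energy is conserved (no friction): mgh = ½mv²
v = √(2gh) = √(2 × 10 × 41) = √820.00 = 28.64 m/s

v = 29 m/s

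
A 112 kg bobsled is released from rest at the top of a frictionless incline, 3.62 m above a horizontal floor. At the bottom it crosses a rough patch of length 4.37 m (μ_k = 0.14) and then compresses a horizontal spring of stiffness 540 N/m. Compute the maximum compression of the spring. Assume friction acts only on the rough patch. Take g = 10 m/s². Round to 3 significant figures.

x = 3.53 m

Initial energy: E₁ = mgh = (112)(10)(3.62) = 4054.4 J
Friction removes W_f = μ_k mg d = (0.14)(112)(10)(4.37) = 685.2 J
Energy reaching the spring: E = 4054.4 − 685.2 = 3369.2 J
At max compression ½kx² = E ⇒ x = √(2E/k) = √(2 × 3369.2/540) = 3.532 m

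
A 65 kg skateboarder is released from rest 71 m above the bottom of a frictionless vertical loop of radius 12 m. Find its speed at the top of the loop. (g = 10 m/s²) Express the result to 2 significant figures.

v = 31 m/s

Energy conservation: mgh = ½mv_top² + mg(2r)
v_top² = 2g(h − 2r) = 2(10)(71 − 24.00) = 940.0
v_top = 30.66 m/s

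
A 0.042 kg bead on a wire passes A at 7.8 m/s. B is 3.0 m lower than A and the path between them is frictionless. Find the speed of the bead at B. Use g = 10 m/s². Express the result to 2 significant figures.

v = 11 m/s

Mechanical energy is conserved (no friction): ½mv₀² + mgh = ½mv²
The mass cancels from both sides.
v² = v₀² + 2gh = (7.8)² + 2(10)(3.0) = 120.84
v = √120.84 = 10.99 m/s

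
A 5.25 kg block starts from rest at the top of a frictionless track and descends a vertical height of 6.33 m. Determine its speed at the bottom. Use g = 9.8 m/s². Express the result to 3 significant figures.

v = 11.1 m/s

By conservation of mechanical energy, mgh = ½mv²
v = √(2gh) = √(2 × 9.8 × 6.33) = √124.07 = 11.14 m/s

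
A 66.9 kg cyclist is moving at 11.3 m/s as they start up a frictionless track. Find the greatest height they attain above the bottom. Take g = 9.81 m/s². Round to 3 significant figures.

h = 6.51 m

By energy conservation, ½mv² = mgh
h = v²/(2g) = 11.3²/(2 × 9.81) = 6.508 m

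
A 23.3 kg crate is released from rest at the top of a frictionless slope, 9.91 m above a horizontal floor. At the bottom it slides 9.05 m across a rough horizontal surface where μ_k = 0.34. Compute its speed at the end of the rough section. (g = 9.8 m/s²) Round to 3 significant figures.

Energy bookkeeping (friction removes W_f = μ_k N d):
mgh = ½mv² + μ_k m g d
W_f = μ_k mg d = (0.34)(23.3)(9.8)(9.05) = 702.6 J
½mv² = mgh − W_f = 2262.8 − 702.6 = 1560.2 J
v = √(2 × 1560.2/23.3) = 11.57 m/s

v = 11.6 m/s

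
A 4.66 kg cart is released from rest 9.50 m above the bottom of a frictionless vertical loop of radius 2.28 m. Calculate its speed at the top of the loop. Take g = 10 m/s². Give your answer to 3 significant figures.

v = 9.94 m/s

Energy conservation: mgh = ½mv_top² + mg(2r)
v_top² = 2g(h − 2r) = 2(10)(9.50 − 4.560) = 98.80
v_top = 9.940 m/s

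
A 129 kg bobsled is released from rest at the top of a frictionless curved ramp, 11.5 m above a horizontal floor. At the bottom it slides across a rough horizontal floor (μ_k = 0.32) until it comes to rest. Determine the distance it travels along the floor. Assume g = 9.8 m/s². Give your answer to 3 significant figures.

d = 35.9 m

Energy at the top = energy at the end + work done against friction:
At rest all PE has been dissipated by friction: mgh = μ_k m g d
d = h/μ_k = 11.5/0.32 = 35.94 m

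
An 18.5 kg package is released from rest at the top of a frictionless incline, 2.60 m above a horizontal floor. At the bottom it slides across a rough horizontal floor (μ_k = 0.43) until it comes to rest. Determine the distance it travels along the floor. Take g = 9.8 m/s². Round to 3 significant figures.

d = 6.05 m

Energy bookkeeping (friction removes W_f = μ_k N d):
At rest all PE has been dissipated by friction: mgh = μ_k m g d
d = h/μ_k = 2.60/0.43 = 6.047 m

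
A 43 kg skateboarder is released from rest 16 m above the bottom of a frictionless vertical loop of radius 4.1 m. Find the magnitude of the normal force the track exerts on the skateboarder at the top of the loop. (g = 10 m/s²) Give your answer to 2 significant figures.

N = 1200 N

Energy from release to top (height 2r): mgh = ½mv_top² + mg(2r)
v_top² = 2g(h − 2r) = 2(10)(16 − 8.200) = 156.00 m²/s²
At the top, both N and weight point toward the centre: N + mg = mv_top²/r
N = m(v_top²/r − g) = 43(156.00/4.1 − 10) = 1206 N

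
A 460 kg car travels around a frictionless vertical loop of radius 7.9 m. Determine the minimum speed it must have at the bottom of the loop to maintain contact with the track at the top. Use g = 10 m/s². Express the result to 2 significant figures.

v = 20 m/s

At the top: mg = mv_top²/r ⇒ v_top² = gr = 79.00 m²/s²
Energy from bottom to top (height 2r): ½mv_bot² = ½mv_top² + mg(2r)
v_bot² = gr + 4gr = 5gr = 395.0
v_bot = √(5gr) = 19.87 m/s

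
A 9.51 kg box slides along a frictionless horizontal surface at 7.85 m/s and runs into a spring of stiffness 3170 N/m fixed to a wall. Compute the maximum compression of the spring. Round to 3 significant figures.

All KE is stored as spring PE at maximum compression: ½mv² = ½kx²
x = v√(m/k) = 7.85 × √(9.51/3170) = 0.4300 m

x = 0.430 m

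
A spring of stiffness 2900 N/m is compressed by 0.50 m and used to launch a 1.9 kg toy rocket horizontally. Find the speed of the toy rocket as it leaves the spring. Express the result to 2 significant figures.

The toy rocket leaves the spring when the spring is at natural length, so ½kx² = ½mv²
v = x√(k/m) = 0.50 × √(2900/1.9) = 19.53 m/s

v = 20 m/s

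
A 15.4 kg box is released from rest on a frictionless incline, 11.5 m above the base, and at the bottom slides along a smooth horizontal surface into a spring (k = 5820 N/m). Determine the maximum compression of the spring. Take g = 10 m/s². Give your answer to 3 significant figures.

Gravitational PE at the top equals spring PE at max compression: mgh = ½kx²
x = √(2mgh/k) = √(2 × 15.4 × 10 × 11.5 / 5820) = 0.7801 m

x = 0.780 m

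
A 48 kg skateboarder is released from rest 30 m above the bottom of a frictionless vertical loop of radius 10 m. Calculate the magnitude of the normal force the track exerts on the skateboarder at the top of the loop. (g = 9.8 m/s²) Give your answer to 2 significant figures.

N = 470 N

Energy from release to top (height 2r): mgh = ½mv_top² + mg(2r)
v_top² = 2g(h − 2r) = 2(9.8)(30 − 20.00) = 196.00 m²/s²
At the top, both N and weight point toward the centre: N + mg = mv_top²/r
N = m(v_top²/r − g) = 48(196.00/10 − 9.8) = 470.4 N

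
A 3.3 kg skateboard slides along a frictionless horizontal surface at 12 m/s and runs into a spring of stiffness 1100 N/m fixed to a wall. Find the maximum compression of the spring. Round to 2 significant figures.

Conservation of energy between contact and max compression: ½mv² = ½kx²
x = v√(m/k) = 12 × √(3.3/1100) = 0.6573 m

x = 0.66 m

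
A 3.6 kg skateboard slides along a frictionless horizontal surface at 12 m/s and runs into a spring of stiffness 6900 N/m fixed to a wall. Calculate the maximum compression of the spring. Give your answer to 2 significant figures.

Conservation of energy between contact and max compression: ½mv² = ½kx²
x = v√(m/k) = 12 × √(3.6/6900) = 0.2741 m

x = 0.27 m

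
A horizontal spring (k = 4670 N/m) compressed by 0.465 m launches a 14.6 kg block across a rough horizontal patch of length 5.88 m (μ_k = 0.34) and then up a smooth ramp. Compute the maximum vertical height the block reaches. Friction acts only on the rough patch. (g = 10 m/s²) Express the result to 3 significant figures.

h = 1.46 m

Spring energy: E₀ = ½kx² = ½(4670)(0.465)² = 504.89 J
Friction: W_f = μ_k mg d = (0.34)(14.6)(10)(5.88) = 291.9 J
Energy at base of ramp: E = 504.89 − 291.9 = 213.00 J
At max height all remaining energy is PE: mgh = E ⇒ h = E/(mg) = 213.00/(14.6 × 10) = 1.459 m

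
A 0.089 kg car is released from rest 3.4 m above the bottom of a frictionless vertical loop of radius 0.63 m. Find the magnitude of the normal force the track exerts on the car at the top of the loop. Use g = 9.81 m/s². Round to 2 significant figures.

N = 5.1 N

Energy from release to top (height 2r): mgh = ½mv_top² + mg(2r)
v_top² = 2g(h − 2r) = 2(9.81)(3.4 − 1.260) = 41.987 m²/s²
At the top, both N and weight point toward the centre: N + mg = mv_top²/r
N = m(v_top²/r − g) = 0.089(41.987/0.63 − 9.81) = 5.058 N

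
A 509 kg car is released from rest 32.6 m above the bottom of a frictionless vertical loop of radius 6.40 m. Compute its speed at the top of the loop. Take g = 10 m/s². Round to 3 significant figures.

v = 19.9 m/s

Energy conservation: mgh = ½mv_top² + mg(2r)
v_top² = 2g(h − 2r) = 2(10)(32.6 − 12.80) = 396.0
v_top = 19.90 m/s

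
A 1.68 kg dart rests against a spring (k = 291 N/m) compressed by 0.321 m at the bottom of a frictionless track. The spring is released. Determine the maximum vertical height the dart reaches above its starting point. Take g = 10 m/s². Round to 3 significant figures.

Energy conservation from release to the highest point: ½kx² = mgh
h = kx²/(2mg) = (291)(0.321)²/(2 × 1.68 × 10) = 0.8924 m

h = 0.892 m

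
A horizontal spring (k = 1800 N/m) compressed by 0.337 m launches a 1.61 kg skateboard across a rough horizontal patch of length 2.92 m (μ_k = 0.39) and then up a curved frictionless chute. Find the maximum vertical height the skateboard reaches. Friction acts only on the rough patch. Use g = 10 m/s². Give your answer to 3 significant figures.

h = 5.21 m

Spring energy: E₀ = ½kx² = ½(1800)(0.337)² = 102.21 J
Friction: W_f = μ_k mg d = (0.39)(1.61)(10)(2.92) = 18.33 J
Energy at base of ramp: E = 102.21 − 18.33 = 83.877 J
At max height all remaining energy is PE: mgh = E ⇒ h = E/(mg) = 83.877/(1.61 × 10) = 5.210 m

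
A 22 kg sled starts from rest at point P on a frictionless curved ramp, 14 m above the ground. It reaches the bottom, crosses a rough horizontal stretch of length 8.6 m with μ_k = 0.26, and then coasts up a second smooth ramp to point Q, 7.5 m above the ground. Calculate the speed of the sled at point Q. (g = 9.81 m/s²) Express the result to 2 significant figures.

Energy at P: mgh₁ = (22)(9.81)(14) = 3021.5 J
Friction loss: W_f = μ_k mg d = 482.6 J
At Q: ½mv² + mgh₂ = mgh₁ − W_f
½mv² = 3021.5 − 482.6 − 1618.7 = 920.26 J
v = √(2 × 920.26/22) = 9.147 m/s

v = 9.1 m/s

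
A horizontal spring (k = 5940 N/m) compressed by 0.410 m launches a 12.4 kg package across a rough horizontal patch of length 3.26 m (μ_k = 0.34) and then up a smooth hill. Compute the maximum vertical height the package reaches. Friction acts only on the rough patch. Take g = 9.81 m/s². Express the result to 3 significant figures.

Spring energy: E₀ = ½kx² = ½(5940)(0.410)² = 499.26 J
Friction: W_f = μ_k mg d = (0.34)(12.4)(9.81)(3.26) = 134.8 J
Energy at base of ramp: E = 499.26 − 134.8 = 364.43 J
At max height all remaining energy is PE: mgh = E ⇒ h = E/(mg) = 364.43/(12.4 × 9.81) = 2.996 m

h = 3.00 m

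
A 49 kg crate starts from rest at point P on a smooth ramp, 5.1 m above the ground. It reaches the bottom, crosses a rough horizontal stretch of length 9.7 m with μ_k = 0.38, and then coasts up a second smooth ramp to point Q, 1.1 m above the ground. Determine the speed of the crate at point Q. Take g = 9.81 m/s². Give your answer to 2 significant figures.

Energy at P: mgh₁ = (49)(9.81)(5.1) = 2451.5 J
Friction loss: W_f = μ_k mg d = 1772 J
At Q: ½mv² + mgh₂ = mgh₁ − W_f
½mv² = 2451.5 − 1772 − 528.76 = 150.94 J
v = √(2 × 150.94/49) = 2.482 m/s

v = 2.5 m/s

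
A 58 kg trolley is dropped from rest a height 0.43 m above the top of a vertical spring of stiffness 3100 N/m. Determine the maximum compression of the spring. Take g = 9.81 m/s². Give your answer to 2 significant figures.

Let x be the compression. The total drop is H + x, and the trolley is instantaneously at rest at max compression, so energy conservation gives:
mg(H + x) = ½kx²
½(3100)x² − (58)(9.81)x − (58)(9.81)(0.43) = 0
1550x² − 569.0x − 244.7 = 0
x = [569.0 + √(323738 + 1.5169e+06)]/(2 × 1550) = 0.6212 m

x = 0.62 m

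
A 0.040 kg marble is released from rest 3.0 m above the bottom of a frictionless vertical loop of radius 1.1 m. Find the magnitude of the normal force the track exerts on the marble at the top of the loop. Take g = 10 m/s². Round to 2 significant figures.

N = 0.18 N

Energy from release to top (height 2r): mgh = ½mv_top² + mg(2r)
v_top² = 2g(h − 2r) = 2(10)(3.0 − 2.200) = 16.000 m²/s²
At the top, both N and weight point toward the centre: N + mg = mv_top²/r
N = m(v_top²/r − g) = 0.040(16.000/1.1 − 10) = 0.1818 N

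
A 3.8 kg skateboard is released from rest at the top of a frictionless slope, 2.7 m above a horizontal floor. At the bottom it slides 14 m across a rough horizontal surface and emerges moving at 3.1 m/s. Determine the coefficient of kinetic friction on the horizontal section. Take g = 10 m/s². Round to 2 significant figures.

Applying the work–energy principle:
mgh = ½mv² + μ_k m g d
mgh = 102.60 J; ½mv² = 18.259 J
W_f = 102.60 − 18.259 = 84.34 J
μ_k = W_f/(mg·d) = 84.34/(38.00 × 14) = 0.1585

μ_k = 0.16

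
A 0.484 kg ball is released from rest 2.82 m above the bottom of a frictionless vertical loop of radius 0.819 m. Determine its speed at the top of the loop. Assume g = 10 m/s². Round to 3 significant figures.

v = 4.86 m/s

Energy conservation: mgh = ½mv_top² + mg(2r)
v_top² = 2g(h − 2r) = 2(10)(2.82 − 1.638) = 23.64
v_top = 4.862 m/s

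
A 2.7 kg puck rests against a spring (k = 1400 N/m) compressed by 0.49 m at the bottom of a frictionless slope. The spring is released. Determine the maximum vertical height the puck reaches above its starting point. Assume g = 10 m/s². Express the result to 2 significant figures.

Energy conservation from release to the highest point: ½kx² = mgh
h = kx²/(2mg) = (1400)(0.49)²/(2 × 2.7 × 10) = 6.225 m

h = 6.2 m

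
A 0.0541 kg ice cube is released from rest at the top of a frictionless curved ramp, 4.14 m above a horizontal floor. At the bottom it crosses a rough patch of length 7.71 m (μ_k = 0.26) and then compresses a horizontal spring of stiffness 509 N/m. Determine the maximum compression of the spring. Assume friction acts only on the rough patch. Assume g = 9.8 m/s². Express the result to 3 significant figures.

x = 0.0667 m

Initial energy: E₁ = mgh = (0.0541)(9.8)(4.14) = 2.1949 J
Friction removes W_f = μ_k mg d = (0.26)(0.0541)(9.8)(7.71) = 1.063 J
Energy reaching the spring: E = 2.1949 − 1.063 = 1.1321 J
At max compression ½kx² = E ⇒ x = √(2E/k) = √(2 × 1.1321/509) = 0.06670 m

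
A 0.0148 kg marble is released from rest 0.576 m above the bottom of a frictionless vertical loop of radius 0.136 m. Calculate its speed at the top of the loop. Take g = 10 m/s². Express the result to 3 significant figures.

v = 2.47 m/s

Energy conservation: mgh = ½mv_top² + mg(2r)
v_top² = 2g(h − 2r) = 2(10)(0.576 − 0.2720) = 6.080
v_top = 2.466 m/s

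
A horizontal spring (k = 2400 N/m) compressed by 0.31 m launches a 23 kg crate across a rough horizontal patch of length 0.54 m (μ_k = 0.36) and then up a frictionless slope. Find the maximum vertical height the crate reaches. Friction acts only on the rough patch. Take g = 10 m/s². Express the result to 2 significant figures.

h = 0.31 m

Spring energy: E₀ = ½kx² = ½(2400)(0.31)² = 115.32 J
Friction: W_f = μ_k mg d = (0.36)(23)(10)(0.54) = 44.71 J
Energy at base of ramp: E = 115.32 − 44.71 = 70.608 J
At max height all remaining energy is PE: mgh = E ⇒ h = E/(mg) = 70.608/(23 × 10) = 0.3070 m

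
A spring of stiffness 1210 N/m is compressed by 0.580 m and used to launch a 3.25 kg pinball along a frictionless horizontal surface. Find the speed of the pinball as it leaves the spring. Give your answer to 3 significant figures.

v = 11.2 m/s

The pinball leaves the spring when the spring is at natural length, so ½kx² = ½mv²
v = x√(k/m) = 0.580 × √(1210/3.25) = 11.19 m/s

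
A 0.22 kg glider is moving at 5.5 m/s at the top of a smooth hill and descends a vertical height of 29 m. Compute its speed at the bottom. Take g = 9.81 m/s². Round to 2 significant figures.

By conservation of mechanical energy, ½mv₀² + mgh = ½mv²
The mass cancels from both sides.
v² = v₀² + 2gh = (5.5)² + 2(9.81)(29) = 599.23
v = √599.23 = 24.48 m/s

v = 24 m/s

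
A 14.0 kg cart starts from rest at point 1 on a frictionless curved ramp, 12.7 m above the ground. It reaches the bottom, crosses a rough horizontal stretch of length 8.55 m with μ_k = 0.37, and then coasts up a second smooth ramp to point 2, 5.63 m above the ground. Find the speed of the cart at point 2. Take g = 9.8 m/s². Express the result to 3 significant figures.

Energy at 1: mgh₁ = (14.0)(9.8)(12.7) = 1742.4 J
Friction loss: W_f = μ_k mg d = 434.0 J
At 2: ½mv² + mgh₂ = mgh₁ − W_f
½mv² = 1742.4 − 434.0 − 772.44 = 535.97 J
v = √(2 × 535.97/14.0) = 8.750 m/s

v = 8.75 m/s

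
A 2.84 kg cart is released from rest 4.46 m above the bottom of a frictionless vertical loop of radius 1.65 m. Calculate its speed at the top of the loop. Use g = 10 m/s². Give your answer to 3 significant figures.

Energy conservation: mgh = ½mv_top² + mg(2r)
v_top² = 2g(h − 2r) = 2(10)(4.46 − 3.300) = 23.20
v_top = 4.817 m/s

v = 4.82 m/s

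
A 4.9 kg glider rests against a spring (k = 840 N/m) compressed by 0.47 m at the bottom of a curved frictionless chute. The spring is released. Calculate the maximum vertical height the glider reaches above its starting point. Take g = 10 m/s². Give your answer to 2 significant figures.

Energy conservation from release to the highest point: ½kx² = mgh
h = kx²/(2mg) = (840)(0.47)²/(2 × 4.9 × 10) = 1.893 m

h = 1.9 m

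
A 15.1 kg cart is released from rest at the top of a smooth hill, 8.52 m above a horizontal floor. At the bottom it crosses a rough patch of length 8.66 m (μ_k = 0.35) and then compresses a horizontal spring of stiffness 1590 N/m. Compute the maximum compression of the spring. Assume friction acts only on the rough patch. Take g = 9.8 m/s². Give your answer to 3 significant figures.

x = 1.01 m

Initial energy: E₁ = mgh = (15.1)(9.8)(8.52) = 1260.8 J
Friction removes W_f = μ_k mg d = (0.35)(15.1)(9.8)(8.66) = 448.5 J
Energy reaching the spring: E = 1260.8 − 448.5 = 812.26 J
At max compression ½kx² = E ⇒ x = √(2E/k) = √(2 × 812.26/1590) = 1.011 m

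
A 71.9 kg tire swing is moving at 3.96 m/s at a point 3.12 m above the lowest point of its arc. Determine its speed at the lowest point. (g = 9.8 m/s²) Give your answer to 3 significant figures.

Mechanical energy is conserved (no friction): ½mv₀² + mgh = ½mv²
v² = v₀² + 2gh = (3.96)² + 2(9.8)(3.12) = 76.834
v = √76.834 = 8.765 m/s

v = 8.77 m/s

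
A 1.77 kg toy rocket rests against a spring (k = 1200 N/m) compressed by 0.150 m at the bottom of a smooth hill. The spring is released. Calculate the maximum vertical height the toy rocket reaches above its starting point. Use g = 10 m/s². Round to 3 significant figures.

Energy conservation from release to the highest point: ½kx² = mgh
h = kx²/(2mg) = (1200)(0.150)²/(2 × 1.77 × 10) = 0.7627 m

h = 0.763 m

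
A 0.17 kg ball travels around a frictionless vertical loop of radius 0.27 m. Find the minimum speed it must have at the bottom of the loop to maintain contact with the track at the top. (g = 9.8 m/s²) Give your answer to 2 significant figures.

v = 3.6 m/s

At the top: mg = mv_top²/r ⇒ v_top² = gr = 2.646 m²/s²
Energy from bottom to top (height 2r): ½mv_bot² = ½mv_top² + mg(2r)
v_bot² = gr + 4gr = 5gr = 13.23
v_bot = √(5gr) = 3.637 m/s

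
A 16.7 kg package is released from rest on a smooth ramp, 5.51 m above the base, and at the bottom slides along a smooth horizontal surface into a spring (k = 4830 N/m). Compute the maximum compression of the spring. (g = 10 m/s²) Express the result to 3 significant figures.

At max compression the package is momentarily at rest: mgh = ½kx²
x = √(2mgh/k) = √(2 × 16.7 × 10 × 5.51 / 4830) = 0.6173 m

x = 0.617 m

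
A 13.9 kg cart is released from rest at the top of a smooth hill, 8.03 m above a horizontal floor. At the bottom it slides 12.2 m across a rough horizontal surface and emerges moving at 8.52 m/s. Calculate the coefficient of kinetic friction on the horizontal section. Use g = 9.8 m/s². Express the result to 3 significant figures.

Energy bookkeeping (friction removes W_f = μ_k N d):
mgh = ½mv² + μ_k m g d
mgh = 1093.8 J; ½mv² = 504.50 J
W_f = 1093.8 − 504.50 = 589.3 J
μ_k = W_f/(mg·d) = 589.3/(136.2 × 12.2) = 0.3546

μ_k = 0.355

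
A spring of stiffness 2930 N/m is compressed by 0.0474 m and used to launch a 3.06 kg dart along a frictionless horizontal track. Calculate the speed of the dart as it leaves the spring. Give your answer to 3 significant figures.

v = 1.47 m/s

The dart leaves the spring when the spring is at natural length, so ½kx² = ½mv²
v = x√(k/m) = 0.0474 × √(2930/3.06) = 1.467 m/s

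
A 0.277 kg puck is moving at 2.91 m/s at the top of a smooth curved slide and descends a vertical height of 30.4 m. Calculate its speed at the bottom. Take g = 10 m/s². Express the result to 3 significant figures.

v = 24.8 m/s

Energy conservation between the two points: ½mv₀² + mgh = ½mv²
v² = v₀² + 2gh = (2.91)² + 2(10)(30.4) = 616.47
v = √616.47 = 24.83 m/s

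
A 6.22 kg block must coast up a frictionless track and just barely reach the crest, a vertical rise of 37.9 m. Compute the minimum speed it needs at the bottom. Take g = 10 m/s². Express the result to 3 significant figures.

At the top it is momentarily at rest, so all KE converts to PE: ½mv² = mgh
v = √(2gh) = √(2 × 10 × 37.9) = 27.53 m/s

v = 27.5 m/s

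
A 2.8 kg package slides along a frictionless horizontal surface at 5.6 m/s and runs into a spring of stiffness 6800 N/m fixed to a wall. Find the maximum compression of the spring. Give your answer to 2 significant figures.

At max compression the package is momentarily at rest: ½mv² = ½kx²
x = v√(m/k) = 5.6 × √(2.8/6800) = 0.1136 m

x = 0.11 m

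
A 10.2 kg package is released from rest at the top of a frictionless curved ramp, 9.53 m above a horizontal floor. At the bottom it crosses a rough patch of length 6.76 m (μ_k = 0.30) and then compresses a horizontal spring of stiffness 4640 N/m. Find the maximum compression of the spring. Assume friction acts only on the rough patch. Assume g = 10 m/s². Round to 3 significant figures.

x = 0.574 m

Initial energy: E₁ = mgh = (10.2)(10)(9.53) = 972.06 J
Friction removes W_f = μ_k mg d = (0.30)(10.2)(10)(6.76) = 206.9 J
Energy reaching the spring: E = 972.06 − 206.9 = 765.20 J
At max compression ½kx² = E ⇒ x = √(2E/k) = √(2 × 765.20/4640) = 0.5743 m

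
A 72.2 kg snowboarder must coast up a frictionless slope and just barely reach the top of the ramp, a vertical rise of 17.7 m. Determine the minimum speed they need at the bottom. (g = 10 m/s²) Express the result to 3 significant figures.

At the top they are momentarily at rest, so all KE converts to PE: ½mv² = mgh
v = √(2gh) = √(2 × 10 × 17.7) = 18.81 m/s

v = 18.8 m/s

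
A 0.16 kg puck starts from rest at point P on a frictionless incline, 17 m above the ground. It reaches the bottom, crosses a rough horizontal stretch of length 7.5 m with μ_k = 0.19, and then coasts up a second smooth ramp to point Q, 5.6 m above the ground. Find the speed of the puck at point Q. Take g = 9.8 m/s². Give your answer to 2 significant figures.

Energy at P: mgh₁ = (0.16)(9.8)(17) = 26.656 J
Friction loss: W_f = μ_k mg d = 2.234 J
At Q: ½mv² + mgh₂ = mgh₁ − W_f
½mv² = 26.656 − 2.234 − 8.7808 = 15.641 J
v = √(2 × 15.641/0.16) = 13.98 m/s

v = 14 m/s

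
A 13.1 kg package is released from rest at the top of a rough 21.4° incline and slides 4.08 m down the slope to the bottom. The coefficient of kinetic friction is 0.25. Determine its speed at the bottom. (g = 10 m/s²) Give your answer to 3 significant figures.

v = 3.28 m/s

Energy: mgh = ½mv² + W_f, with h = L sinθ and W_f = μ_k (mg cosθ) L
mgh = mgL sinθ = (13.1)(10)(4.08)sin21.4° = 195.02 J
W_f = μ_k mg cosθ · L = (0.25)(13.1)(10)cos21.4°·4.08 = 124.4 J
½mv² = 195.02 − 124.4 = 70.612 J
v = √(2 × 70.612/13.1) = 3.283 m/s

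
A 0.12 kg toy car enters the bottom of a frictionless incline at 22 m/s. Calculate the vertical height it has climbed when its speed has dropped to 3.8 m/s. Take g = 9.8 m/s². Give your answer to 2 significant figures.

h = 24 m

Conservation of energy: ½mv₁² = ½mv₂² + mgh
h = (v₁² − v₂²)/(2g) = (22² − 3.8²)/(2 × 9.8) = 23.96 m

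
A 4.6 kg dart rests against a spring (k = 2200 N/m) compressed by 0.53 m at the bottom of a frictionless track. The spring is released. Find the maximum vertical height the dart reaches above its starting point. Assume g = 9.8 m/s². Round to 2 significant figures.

h = 6.9 m

Energy conservation from release to the highest point: ½kx² = mgh
h = kx²/(2mg) = (2200)(0.53)²/(2 × 4.6 × 9.8) = 6.854 m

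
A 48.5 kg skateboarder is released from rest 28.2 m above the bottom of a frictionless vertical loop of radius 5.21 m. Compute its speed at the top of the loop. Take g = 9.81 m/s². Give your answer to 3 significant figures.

Energy conservation: mgh = ½mv_top² + mg(2r)
v_top² = 2g(h − 2r) = 2(9.81)(28.2 − 10.42) = 348.8
v_top = 18.68 m/s

v = 18.7 m/s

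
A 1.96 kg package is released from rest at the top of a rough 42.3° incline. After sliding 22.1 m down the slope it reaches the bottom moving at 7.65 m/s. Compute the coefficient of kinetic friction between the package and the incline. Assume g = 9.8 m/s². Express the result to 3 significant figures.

μ_k = 0.727

mgh = ½mv² + μ_k (mg cosθ) L, with h = L sinθ
mgL sinθ = 285.69 J; ½mv² = 57.352 J
W_f = 285.69 − 57.352 = 228.3 J
μ_k = W_f/(mg cosθ · L) = 228.3/(14.21 × 22.1) = 0.7273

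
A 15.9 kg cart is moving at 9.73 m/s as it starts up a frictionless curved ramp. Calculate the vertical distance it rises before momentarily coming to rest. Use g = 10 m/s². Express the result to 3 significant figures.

By energy conservation, ½mv² = mgh
h = v²/(2g) = 9.73²/(2 × 10) = 4.734 m

h = 4.73 m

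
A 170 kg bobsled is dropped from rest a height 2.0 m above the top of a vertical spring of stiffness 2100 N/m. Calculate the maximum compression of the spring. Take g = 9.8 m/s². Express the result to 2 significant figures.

x = 2.7 m

Let x be the compression. The total drop is H + x, and the bobsled is instantaneously at rest at max compression, so energy conservation gives:
mg(H + x) = ½kx²
½(2100)x² − (170)(9.8)x − (170)(9.8)(2.0) = 0
1050x² − 1666x − 3332 = 0
x = [1666 + √(2.776e+06 + 1.3994e+07)]/(2 × 1050) = 2.743 m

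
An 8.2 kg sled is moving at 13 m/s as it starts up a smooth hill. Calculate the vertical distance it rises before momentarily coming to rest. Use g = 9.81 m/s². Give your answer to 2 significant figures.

h = 8.6 m

Setting KE at the bottom equal to PE gained: ½mv² = mgh
h = v²/(2g) = 13²/(2 × 9.81) = 8.614 m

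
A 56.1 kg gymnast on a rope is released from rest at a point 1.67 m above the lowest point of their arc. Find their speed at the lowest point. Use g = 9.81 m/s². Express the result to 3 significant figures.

v = 5.72 m/s

Energy conservation between the two points: mgh = ½mv²
v = √(2gh) = √(2 × 9.81 × 1.67) = √32.765 = 5.724 m/s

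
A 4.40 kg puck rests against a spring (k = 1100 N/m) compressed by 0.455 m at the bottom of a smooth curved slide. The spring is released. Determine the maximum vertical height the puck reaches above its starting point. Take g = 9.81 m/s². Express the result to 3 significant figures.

Energy conservation from release to the highest point: ½kx² = mgh
h = kx²/(2mg) = (1100)(0.455)²/(2 × 4.40 × 9.81) = 2.638 m

h = 2.64 m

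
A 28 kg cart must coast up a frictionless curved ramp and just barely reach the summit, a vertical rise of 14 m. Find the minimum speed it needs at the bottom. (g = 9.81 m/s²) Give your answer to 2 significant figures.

At the top it is momentarily at rest, so all KE converts to PE: ½mv² = mgh
v = √(2gh) = √(2 × 9.81 × 14) = 16.57 m/s

v = 17 m/s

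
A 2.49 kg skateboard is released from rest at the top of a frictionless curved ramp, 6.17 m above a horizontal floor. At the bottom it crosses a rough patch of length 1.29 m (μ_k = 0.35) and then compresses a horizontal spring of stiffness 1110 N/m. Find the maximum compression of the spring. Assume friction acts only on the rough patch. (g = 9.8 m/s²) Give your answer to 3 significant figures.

Initial energy: E₁ = mgh = (2.49)(9.8)(6.17) = 150.56 J
Friction removes W_f = μ_k mg d = (0.35)(2.49)(9.8)(1.29) = 11.02 J
Energy reaching the spring: E = 150.56 − 11.02 = 139.54 J
At max compression ½kx² = E ⇒ x = √(2E/k) = √(2 × 139.54/1110) = 0.5014 m

x = 0.501 m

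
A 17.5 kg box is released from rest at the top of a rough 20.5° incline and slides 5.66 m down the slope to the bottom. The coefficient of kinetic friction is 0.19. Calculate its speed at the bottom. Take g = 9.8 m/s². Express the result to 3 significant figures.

Taking the bottom as reference, mgh = ½mv² + μ_k N L with h = L sinθ, N = mg cosθ:
mgh = mgL sinθ = (17.5)(9.8)(5.66)sin20.5° = 339.94 J
W_f = μ_k mg cosθ · L = (0.19)(17.5)(9.8)cos20.5°·5.66 = 172.8 J
½mv² = 339.94 − 172.8 = 167.19 J
v = √(2 × 167.19/17.5) = 4.371 m/s

v = 4.37 m/s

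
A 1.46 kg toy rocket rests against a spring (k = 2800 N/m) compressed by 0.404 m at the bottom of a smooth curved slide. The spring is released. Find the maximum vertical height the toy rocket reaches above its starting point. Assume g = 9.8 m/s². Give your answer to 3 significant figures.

h = 16.0 m

At maximum height the toy rocket is at rest, so ½kx² = mgh
h = kx²/(2mg) = (2800)(0.404)²/(2 × 1.46 × 9.8) = 15.97 m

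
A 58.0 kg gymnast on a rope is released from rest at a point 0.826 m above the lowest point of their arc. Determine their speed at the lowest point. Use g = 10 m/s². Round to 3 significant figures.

By conservation of mechanical energy, mgh = ½mv²
v = √(2gh) = √(2 × 10 × 0.826) = √16.520 = 4.064 m/s

v = 4.06 m/s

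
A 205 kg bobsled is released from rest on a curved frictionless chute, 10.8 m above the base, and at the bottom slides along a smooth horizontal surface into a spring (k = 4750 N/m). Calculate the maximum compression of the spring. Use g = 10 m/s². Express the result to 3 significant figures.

Energy conservation (no friction) from release to max compression: mgh = ½kx²
x = √(2mgh/k) = √(2 × 205 × 10 × 10.8 / 4750) = 3.053 m

x = 3.05 m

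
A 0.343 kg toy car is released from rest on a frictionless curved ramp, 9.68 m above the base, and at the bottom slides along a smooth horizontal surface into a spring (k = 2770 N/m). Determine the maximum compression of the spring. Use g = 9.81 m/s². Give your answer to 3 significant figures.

x = 0.153 m

At max compression the car is momentarily at rest: mgh = ½kx²
x = √(2mgh/k) = √(2 × 0.343 × 9.81 × 9.68 / 2770) = 0.1534 m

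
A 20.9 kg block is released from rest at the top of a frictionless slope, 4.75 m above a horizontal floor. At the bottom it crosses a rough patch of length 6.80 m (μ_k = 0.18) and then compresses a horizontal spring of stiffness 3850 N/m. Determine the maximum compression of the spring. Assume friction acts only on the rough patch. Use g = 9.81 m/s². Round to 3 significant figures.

x = 0.613 m

Initial energy: E₁ = mgh = (20.9)(9.81)(4.75) = 973.89 J
Friction removes W_f = μ_k mg d = (0.18)(20.9)(9.81)(6.80) = 251.0 J
Energy reaching the spring: E = 973.89 − 251.0 = 722.93 J
At max compression ½kx² = E ⇒ x = √(2E/k) = √(2 × 722.93/3850) = 0.6128 m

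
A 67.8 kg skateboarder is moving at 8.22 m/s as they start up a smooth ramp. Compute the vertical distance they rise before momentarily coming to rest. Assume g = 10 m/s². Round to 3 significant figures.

Setting KE at the bottom equal to PE gained: ½mv² = mgh
h = v²/(2g) = 8.22²/(2 × 10) = 3.378 m

h = 3.38 m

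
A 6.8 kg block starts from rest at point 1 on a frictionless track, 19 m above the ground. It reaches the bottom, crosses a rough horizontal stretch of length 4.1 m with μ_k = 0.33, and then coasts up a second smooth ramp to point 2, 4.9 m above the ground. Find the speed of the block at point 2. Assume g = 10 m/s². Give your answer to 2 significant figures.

Energy at 1: mgh₁ = (6.8)(10)(19) = 1292.0 J
Friction loss: W_f = μ_k mg d = 92.00 J
At 2: ½mv² + mgh₂ = mgh₁ − W_f
½mv² = 1292.0 − 92.00 − 333.20 = 866.80 J
v = √(2 × 866.80/6.8) = 15.97 m/s

v = 16 m/s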